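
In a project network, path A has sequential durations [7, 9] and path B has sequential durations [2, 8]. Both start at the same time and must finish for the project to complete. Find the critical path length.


Path A total = 7 + 9 = 16
Path B total = 2 + 8 = 10
Critical path = longest path = max(16, 10) = 16

16


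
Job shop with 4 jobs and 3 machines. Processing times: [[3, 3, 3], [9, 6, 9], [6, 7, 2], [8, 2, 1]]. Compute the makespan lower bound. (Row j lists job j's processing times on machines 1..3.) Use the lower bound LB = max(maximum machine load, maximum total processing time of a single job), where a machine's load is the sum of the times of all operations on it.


Machine loads:
  Machine 1: 3 + 9 + 6 + 8 = 26
  Machine 2: 3 + 6 + 7 + 2 = 18
  Machine 3: 3 + 9 + 2 + 1 = 15
Max machine load = 26
Job totals:
  Job 1: 9
  Job 2: 24
  Job 3: 15
  Job 4: 11
Max job total = 24
Lower bound = max(26, 24) = 26

26


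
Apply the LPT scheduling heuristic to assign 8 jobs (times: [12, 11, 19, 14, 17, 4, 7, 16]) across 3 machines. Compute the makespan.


Sort jobs in decreasing order (LPT): [19, 17, 16, 14, 12, 11, 7, 4]
Assign each job to the least loaded machine:
  Machine 1: jobs [19, 11, 4], load = 34
  Machine 2: jobs [17, 12, 7], load = 36
  Machine 3: jobs [16, 14], load = 30
Makespan = max load = 36

36


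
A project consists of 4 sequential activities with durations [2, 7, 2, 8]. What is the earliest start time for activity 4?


Activity 4 starts after activities 1 through 3 complete.
Predecessor durations: [2, 7, 2]
ES = 2 + 7 + 2 = 11

11


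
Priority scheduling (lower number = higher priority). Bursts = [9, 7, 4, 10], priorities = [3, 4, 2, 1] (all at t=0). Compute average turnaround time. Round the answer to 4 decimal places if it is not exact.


Sort by priority (ascending = highest first):
Order: [(1, 10), (2, 4), (3, 9), (4, 7)]
Completion times:
  Priority 1, burst=10, C=10
  Priority 2, burst=4, C=14
  Priority 3, burst=9, C=23
  Priority 4, burst=7, C=30
Average turnaround = 77/4 = 19.25

19.25


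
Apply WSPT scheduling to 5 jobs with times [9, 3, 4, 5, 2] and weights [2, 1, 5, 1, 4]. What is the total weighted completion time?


Compute p/w ratios and sort ascending (WSPT): [(2, 4), (4, 5), (3, 1), (9, 2), (5, 1)]
Compute weighted completion times:
  Job (p=2,w=4): C=2, w*C=4*2=8
  Job (p=4,w=5): C=6, w*C=5*6=30
  Job (p=3,w=1): C=9, w*C=1*9=9
  Job (p=9,w=2): C=18, w*C=2*18=36
  Job (p=5,w=1): C=23, w*C=1*23=23
Total weighted completion time = 106

106


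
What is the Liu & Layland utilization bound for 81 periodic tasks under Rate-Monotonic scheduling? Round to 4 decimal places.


Compute 2^(1/81) = 1.0085940916
Subtract 1: 1.0085940916 - 1 = 0.0085940916
Multiply by n: 81 * 0.0085940916 = 0.6961214196
Round to 4 dp: 0.6961

0.6961


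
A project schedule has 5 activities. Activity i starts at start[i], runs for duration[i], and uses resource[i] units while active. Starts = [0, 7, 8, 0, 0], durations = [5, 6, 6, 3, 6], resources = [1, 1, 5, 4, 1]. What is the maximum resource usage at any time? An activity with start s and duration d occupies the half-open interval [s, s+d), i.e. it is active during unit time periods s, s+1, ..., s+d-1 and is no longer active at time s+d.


Each activity i is active on [start_i, start_i + duration_i).
Compute total resource usage per time slot:
  t=0: active resources = [1, 4, 1], total = 6
  t=1: active resources = [1, 4, 1], total = 6
  t=2: active resources = [1, 4, 1], total = 6
  t=3: active resources = [1, 1], total = 2
  t=4: active resources = [1, 1], total = 2
  t=5: active resources = [1], total = 1
  t=6: active resources = [], total = 0
  t=7: active resources = [1], total = 1
  t=8: active resources = [1, 5], total = 6
  t=9: active resources = [1, 5], total = 6
  t=10: active resources = [1, 5], total = 6
  t=11: active resources = [1, 5], total = 6
  t=12: active resources = [1, 5], total = 6
  t=13: active resources = [5], total = 5
Peak resource demand = 6

6


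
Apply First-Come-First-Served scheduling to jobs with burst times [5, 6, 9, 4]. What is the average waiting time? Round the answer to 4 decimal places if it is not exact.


FCFS order (as given): [5, 6, 9, 4]
Waiting times:
  Job 1: wait = 0
  Job 2: wait = 5
  Job 3: wait = 11
  Job 4: wait = 20
Sum of waiting times = 36
Average waiting time = 36/4 = 9.0

9.0


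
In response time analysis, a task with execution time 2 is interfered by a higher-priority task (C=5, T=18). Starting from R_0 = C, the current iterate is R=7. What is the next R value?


R_next = C + ceil(R_prev / T_hp) * C_hp
ceil(7 / 18) = ceil(0.3889) = 1
Interference = 1 * 5 = 5
R_next = 2 + 5 = 7
R_next = R_prev, so the iteration has converged (response time = 7).

7


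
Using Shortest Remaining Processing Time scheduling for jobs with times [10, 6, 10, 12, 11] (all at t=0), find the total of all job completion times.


Since all jobs arrive at t=0, SRPT equals SPT ordering.
SPT order: [6, 10, 10, 11, 12]
Completion times:
  Job 1: p=6, C=6
  Job 2: p=10, C=16
  Job 3: p=10, C=26
  Job 4: p=11, C=37
  Job 5: p=12, C=49
Total completion time = 6 + 16 + 26 + 37 + 49 = 134

134


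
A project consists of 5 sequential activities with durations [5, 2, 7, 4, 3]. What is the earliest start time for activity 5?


Activity 5 starts after activities 1 through 4 complete.
Predecessor durations: [5, 2, 7, 4]
ES = 5 + 2 + 7 + 4 = 18

18


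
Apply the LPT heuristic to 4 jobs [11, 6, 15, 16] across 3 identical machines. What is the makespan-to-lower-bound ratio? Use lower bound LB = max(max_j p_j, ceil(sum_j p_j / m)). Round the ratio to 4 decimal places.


LPT order: [16, 15, 11, 6]
Machine loads after assignment: [16, 15, 17]
LPT makespan = 17
Lower bound = max(max_job, ceil(total/3)) = max(16, 16) = 16
Ratio = 17 / 16 = 1.0625

1.0625


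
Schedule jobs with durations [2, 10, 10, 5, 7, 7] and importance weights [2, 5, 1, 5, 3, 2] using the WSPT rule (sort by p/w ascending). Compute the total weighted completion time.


Compute p/w ratios and sort ascending (WSPT): [(2, 2), (5, 5), (10, 5), (7, 3), (7, 2), (10, 1)]
Compute weighted completion times:
  Job (p=2,w=2): C=2, w*C=2*2=4
  Job (p=5,w=5): C=7, w*C=5*7=35
  Job (p=10,w=5): C=17, w*C=5*17=85
  Job (p=7,w=3): C=24, w*C=3*24=72
  Job (p=7,w=2): C=31, w*C=2*31=62
  Job (p=10,w=1): C=41, w*C=1*41=41
Total weighted completion time = 299

299


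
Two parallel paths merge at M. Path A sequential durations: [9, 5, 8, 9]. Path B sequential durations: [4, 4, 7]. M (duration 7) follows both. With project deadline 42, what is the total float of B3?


Forward pass: ES(B3) = sum of predecessors on chain B = 8
EF = ES + duration = 8 + 7 = 15
Backward pass: LF(M) = deadline = 42; LS(M) = 42 - 7 = 35
LF(B3) = LS(M) - sum(successors on chain B) = 35 - 0 = 35
LS = LF - duration = 35 - 7 = 28
Total float = LS - ES = 28 - 8 = 20

20


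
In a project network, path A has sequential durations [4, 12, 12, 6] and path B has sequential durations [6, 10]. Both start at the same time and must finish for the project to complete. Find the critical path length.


Path A total = 4 + 12 + 12 + 6 = 34
Path B total = 6 + 10 = 16
Critical path = longest path = max(34, 16) = 34

34


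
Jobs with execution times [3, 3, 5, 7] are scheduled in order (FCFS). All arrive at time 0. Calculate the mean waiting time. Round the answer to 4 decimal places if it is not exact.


FCFS order (as given): [3, 3, 5, 7]
Waiting times:
  Job 1: wait = 0
  Job 2: wait = 3
  Job 3: wait = 6
  Job 4: wait = 11
Sum of waiting times = 20
Average waiting time = 20/4 = 5.0

5.0


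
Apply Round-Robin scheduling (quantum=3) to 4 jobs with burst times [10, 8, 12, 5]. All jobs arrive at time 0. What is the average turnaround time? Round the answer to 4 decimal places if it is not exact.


Time quantum = 3
Execution trace:
  J1 runs 3 units, time = 3
  J2 runs 3 units, time = 6
  J3 runs 3 units, time = 9
  J4 runs 3 units, time = 12
  J1 runs 3 units, time = 15
  J2 runs 3 units, time = 18
  J3 runs 3 units, time = 21
  J4 runs 2 units, time = 23
  J1 runs 3 units, time = 26
  J2 runs 2 units, time = 28
  J3 runs 3 units, time = 31
  J1 runs 1 units, time = 32
  J3 runs 3 units, time = 35
Finish times: [32, 28, 35, 23]
Average turnaround = 118/4 = 29.5

29.5


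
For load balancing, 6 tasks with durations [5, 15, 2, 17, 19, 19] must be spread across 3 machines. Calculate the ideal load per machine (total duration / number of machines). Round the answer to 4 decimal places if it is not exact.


Total processing time = 5 + 15 + 2 + 17 + 19 + 19 = 77
Number of machines = 3
Ideal balanced load = 77 / 3 = 25.6667

25.6667


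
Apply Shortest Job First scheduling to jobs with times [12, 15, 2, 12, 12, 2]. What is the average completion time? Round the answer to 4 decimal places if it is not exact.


SJF order (ascending): [2, 2, 12, 12, 12, 15]
Completion times:
  Job 1: burst=2, C=2
  Job 2: burst=2, C=4
  Job 3: burst=12, C=16
  Job 4: burst=12, C=28
  Job 5: burst=12, C=40
  Job 6: burst=15, C=55
Average completion = 145/6 = 24.1667

24.1667


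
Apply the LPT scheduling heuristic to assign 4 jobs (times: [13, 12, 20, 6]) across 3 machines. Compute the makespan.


Sort jobs in decreasing order (LPT): [20, 13, 12, 6]
Assign each job to the least loaded machine:
  Machine 1: jobs [20], load = 20
  Machine 2: jobs [13], load = 13
  Machine 3: jobs [12, 6], load = 18
Makespan = max load = 20

20


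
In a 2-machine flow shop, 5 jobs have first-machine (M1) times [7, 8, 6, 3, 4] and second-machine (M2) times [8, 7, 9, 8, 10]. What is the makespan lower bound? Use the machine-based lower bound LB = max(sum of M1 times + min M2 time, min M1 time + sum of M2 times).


LB1 = sum(M1 times) + min(M2 times) = 28 + 7 = 35
LB2 = min(M1 times) + sum(M2 times) = 3 + 42 = 45
Lower bound = max(LB1, LB2) = max(35, 45) = 45

45


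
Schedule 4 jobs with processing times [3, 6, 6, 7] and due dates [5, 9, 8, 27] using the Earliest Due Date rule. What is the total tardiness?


Sort by due date (EDD order): [(3, 5), (6, 8), (6, 9), (7, 27)]
Compute completion times and tardiness:
  Job 1: p=3, d=5, C=3, tardiness=max(0,3-5)=0
  Job 2: p=6, d=8, C=9, tardiness=max(0,9-8)=1
  Job 3: p=6, d=9, C=15, tardiness=max(0,15-9)=6
  Job 4: p=7, d=27, C=22, tardiness=max(0,22-27)=0
Total tardiness = 7

7


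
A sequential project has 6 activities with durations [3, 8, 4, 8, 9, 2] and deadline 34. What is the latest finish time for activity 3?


LF(activity 3) = deadline - sum of successor durations
Successors: activities 4 through 6 with durations [8, 9, 2]
Sum of successor durations = 19
LF = 34 - 19 = 15

15


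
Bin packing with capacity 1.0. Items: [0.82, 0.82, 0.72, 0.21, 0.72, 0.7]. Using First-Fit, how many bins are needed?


Place items sequentially using First-Fit:
  Item 0.82 -> new Bin 1
  Item 0.82 -> new Bin 2
  Item 0.72 -> new Bin 3
  Item 0.21 -> Bin 3 (now 0.93)
  Item 0.72 -> new Bin 4
  Item 0.7 -> new Bin 5
Total bins used = 5

5


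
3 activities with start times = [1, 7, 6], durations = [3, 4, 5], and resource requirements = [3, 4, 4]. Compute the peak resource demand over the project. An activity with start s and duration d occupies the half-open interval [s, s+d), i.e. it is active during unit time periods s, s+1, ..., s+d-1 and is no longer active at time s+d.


Each activity i is active on [start_i, start_i + duration_i).
Compute total resource usage per time slot:
  t=0: active resources = [], total = 0
  t=1: active resources = [3], total = 3
  t=2: active resources = [3], total = 3
  t=3: active resources = [3], total = 3
  t=4: active resources = [], total = 0
  t=5: active resources = [], total = 0
  t=6: active resources = [4], total = 4
  t=7: active resources = [4, 4], total = 8
  t=8: active resources = [4, 4], total = 8
  t=9: active resources = [4, 4], total = 8
  t=10: active resources = [4, 4], total = 8
Peak resource demand = 8

8


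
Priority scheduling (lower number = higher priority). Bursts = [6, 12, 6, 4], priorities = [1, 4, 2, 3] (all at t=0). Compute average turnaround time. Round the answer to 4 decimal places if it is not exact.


Sort by priority (ascending = highest first):
Order: [(1, 6), (2, 6), (3, 4), (4, 12)]
Completion times:
  Priority 1, burst=6, C=6
  Priority 2, burst=6, C=12
  Priority 3, burst=4, C=16
  Priority 4, burst=12, C=28
Average turnaround = 62/4 = 15.5

15.5


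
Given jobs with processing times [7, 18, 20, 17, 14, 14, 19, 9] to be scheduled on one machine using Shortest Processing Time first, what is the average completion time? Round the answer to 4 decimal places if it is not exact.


Sort jobs by processing time (SPT order): [7, 9, 14, 14, 17, 18, 19, 20]
Compute completion times sequentially:
  Job 1: processing = 7, completes at 7
  Job 2: processing = 9, completes at 16
  Job 3: processing = 14, completes at 30
  Job 4: processing = 14, completes at 44
  Job 5: processing = 17, completes at 61
  Job 6: processing = 18, completes at 79
  Job 7: processing = 19, completes at 98
  Job 8: processing = 20, completes at 118
Sum of completion times = 453
Average completion time = 453/8 = 56.625

56.625


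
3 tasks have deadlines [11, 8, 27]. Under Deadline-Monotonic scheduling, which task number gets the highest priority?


Sort tasks by relative deadline (ascending):
  Task 2: deadline = 8
  Task 1: deadline = 11
  Task 3: deadline = 27
Priority order (highest first): [2, 1, 3]
Highest priority task = 2

2


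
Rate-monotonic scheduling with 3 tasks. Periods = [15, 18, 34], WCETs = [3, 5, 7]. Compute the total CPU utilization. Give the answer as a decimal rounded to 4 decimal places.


Compute individual utilizations (exact fractions):
  Task 1: C/T = 3/15 = 1/5 (approx. 0.2)
  Task 2: C/T = 5/18 (approx. 0.2778)
  Task 3: C/T = 7/34 (approx. 0.2059)
Total utilization U = 1/5 + 5/18 + 7/34 = 523/765
Rounded to 4 decimal places: U = 0.6837
RM (Liu & Layland) bound for 3 tasks = 0.779763; compare with U = 523/765 (approx. 0.683660)
U <= bound, so schedulable by RM sufficient condition.

0.6837


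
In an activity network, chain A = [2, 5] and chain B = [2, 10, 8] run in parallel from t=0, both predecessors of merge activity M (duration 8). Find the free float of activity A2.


ES(A2) = sum of predecessors on chain A = 2
EF(A2) = ES + duration = 2 + 5 = 7
Successor of A2 is M. ES(M) = max(sum(A), sum(B)) = max(7, 20) = 20
Free float = ES(successor) - EF(current) = 20 - 7 = 13

13


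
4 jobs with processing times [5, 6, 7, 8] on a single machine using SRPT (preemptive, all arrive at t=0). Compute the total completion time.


Since all jobs arrive at t=0, SRPT equals SPT ordering.
SPT order: [5, 6, 7, 8]
Completion times:
  Job 1: p=5, C=5
  Job 2: p=6, C=11
  Job 3: p=7, C=18
  Job 4: p=8, C=26
Total completion time = 5 + 11 + 18 + 26 = 60

60


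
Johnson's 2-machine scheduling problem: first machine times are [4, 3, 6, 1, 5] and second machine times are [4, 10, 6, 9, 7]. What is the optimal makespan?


Apply Johnson's rule:
  Group 1 (a <= b): [(4, 1, 9), (2, 3, 10), (1, 4, 4), (5, 5, 7), (3, 6, 6)]
  Group 2 (a > b): []
Optimal job order: [4, 2, 1, 5, 3]
Schedule:
  Job 4: M1 done at 1, M2 done at 10
  Job 2: M1 done at 4, M2 done at 20
  Job 1: M1 done at 8, M2 done at 24
  Job 5: M1 done at 13, M2 done at 31
  Job 3: M1 done at 19, M2 done at 37
Makespan = 37

37


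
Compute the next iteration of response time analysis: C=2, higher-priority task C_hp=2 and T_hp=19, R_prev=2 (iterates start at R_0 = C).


R_next = C + ceil(R_prev / T_hp) * C_hp
ceil(2 / 19) = ceil(0.1053) = 1
Interference = 1 * 2 = 2
R_next = 2 + 2 = 4

4


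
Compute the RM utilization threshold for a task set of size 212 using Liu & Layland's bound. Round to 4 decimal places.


Compute 2^(1/212) = 1.0032749130
Subtract 1: 1.0032749130 - 1 = 0.0032749130
Multiply by n: 212 * 0.0032749130 = 0.6942815560
Round to 4 dp: 0.6943

0.6943


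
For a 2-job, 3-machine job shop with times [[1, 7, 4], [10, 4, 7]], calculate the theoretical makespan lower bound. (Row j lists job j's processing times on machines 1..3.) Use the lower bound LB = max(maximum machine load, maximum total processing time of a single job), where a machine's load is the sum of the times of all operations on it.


Machine loads:
  Machine 1: 1 + 10 = 11
  Machine 2: 7 + 4 = 11
  Machine 3: 4 + 7 = 11
Max machine load = 11
Job totals:
  Job 1: 12
  Job 2: 21
Max job total = 21
Lower bound = max(11, 21) = 21

21


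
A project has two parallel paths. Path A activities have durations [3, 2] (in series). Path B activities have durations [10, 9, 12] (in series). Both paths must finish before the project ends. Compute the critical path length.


Path A total = 3 + 2 = 5
Path B total = 10 + 9 + 12 = 31
Critical path = longest path = max(5, 31) = 31

31


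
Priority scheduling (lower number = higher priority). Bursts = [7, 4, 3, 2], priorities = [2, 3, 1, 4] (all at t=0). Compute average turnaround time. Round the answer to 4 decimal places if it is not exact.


Sort by priority (ascending = highest first):
Order: [(1, 3), (2, 7), (3, 4), (4, 2)]
Completion times:
  Priority 1, burst=3, C=3
  Priority 2, burst=7, C=10
  Priority 3, burst=4, C=14
  Priority 4, burst=2, C=16
Average turnaround = 43/4 = 10.75

10.75


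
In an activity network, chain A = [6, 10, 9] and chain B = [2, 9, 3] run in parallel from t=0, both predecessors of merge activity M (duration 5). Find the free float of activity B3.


ES(B3) = sum of predecessors on chain B = 11
EF(B3) = ES + duration = 11 + 3 = 14
Successor of B3 is M. ES(M) = max(sum(A), sum(B)) = max(25, 14) = 25
Free float = ES(successor) - EF(current) = 25 - 14 = 11

11


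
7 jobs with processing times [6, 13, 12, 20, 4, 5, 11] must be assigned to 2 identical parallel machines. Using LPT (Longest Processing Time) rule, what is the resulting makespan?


Sort jobs in decreasing order (LPT): [20, 13, 12, 11, 6, 5, 4]
Assign each job to the least loaded machine:
  Machine 1: jobs [20, 11, 5], load = 36
  Machine 2: jobs [13, 12, 6, 4], load = 35
Makespan = max load = 36

36


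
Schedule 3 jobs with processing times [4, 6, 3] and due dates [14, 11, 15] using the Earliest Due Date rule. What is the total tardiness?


Sort by due date (EDD order): [(6, 11), (4, 14), (3, 15)]
Compute completion times and tardiness:
  Job 1: p=6, d=11, C=6, tardiness=max(0,6-11)=0
  Job 2: p=4, d=14, C=10, tardiness=max(0,10-14)=0
  Job 3: p=3, d=15, C=13, tardiness=max(0,13-15)=0
Total tardiness = 0

0


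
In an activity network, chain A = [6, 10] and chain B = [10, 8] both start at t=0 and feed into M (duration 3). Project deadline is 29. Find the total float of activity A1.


Forward pass: ES(A1) = sum of predecessors on chain A = 0
EF = ES + duration = 0 + 6 = 6
Backward pass: LF(M) = deadline = 29; LS(M) = 29 - 3 = 26
LF(A1) = LS(M) - sum(successors on chain A) = 26 - 10 = 16
LS = LF - duration = 16 - 6 = 10
Total float = LS - ES = 10 - 0 = 10

10


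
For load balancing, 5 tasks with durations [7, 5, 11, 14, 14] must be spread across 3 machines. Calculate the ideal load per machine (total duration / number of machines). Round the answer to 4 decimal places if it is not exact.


Total processing time = 7 + 5 + 11 + 14 + 14 = 51
Number of machines = 3
Ideal balanced load = 51 / 3 = 17.0

17.0


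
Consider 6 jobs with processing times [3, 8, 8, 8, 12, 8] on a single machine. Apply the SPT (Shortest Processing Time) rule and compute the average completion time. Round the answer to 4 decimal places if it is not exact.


Sort jobs by processing time (SPT order): [3, 8, 8, 8, 8, 12]
Compute completion times sequentially:
  Job 1: processing = 3, completes at 3
  Job 2: processing = 8, completes at 11
  Job 3: processing = 8, completes at 19
  Job 4: processing = 8, completes at 27
  Job 5: processing = 8, completes at 35
  Job 6: processing = 12, completes at 47
Sum of completion times = 142
Average completion time = 142/6 = 23.6667

23.6667


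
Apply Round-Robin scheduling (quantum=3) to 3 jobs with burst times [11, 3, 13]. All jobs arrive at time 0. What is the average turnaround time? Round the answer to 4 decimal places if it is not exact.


Time quantum = 3
Execution trace:
  J1 runs 3 units, time = 3
  J2 runs 3 units, time = 6
  J3 runs 3 units, time = 9
  J1 runs 3 units, time = 12
  J3 runs 3 units, time = 15
  J1 runs 3 units, time = 18
  J3 runs 3 units, time = 21
  J1 runs 2 units, time = 23
  J3 runs 3 units, time = 26
  J3 runs 1 units, time = 27
Finish times: [23, 6, 27]
Average turnaround = 56/3 = 18.6667

18.6667


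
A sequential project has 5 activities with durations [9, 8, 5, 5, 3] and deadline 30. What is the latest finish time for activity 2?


LF(activity 2) = deadline - sum of successor durations
Successors: activities 3 through 5 with durations [5, 5, 3]
Sum of successor durations = 13
LF = 30 - 13 = 17

17


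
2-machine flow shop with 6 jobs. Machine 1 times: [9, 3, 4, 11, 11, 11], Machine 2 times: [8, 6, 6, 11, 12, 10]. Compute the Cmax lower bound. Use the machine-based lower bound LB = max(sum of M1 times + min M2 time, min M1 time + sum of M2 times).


LB1 = sum(M1 times) + min(M2 times) = 49 + 6 = 55
LB2 = min(M1 times) + sum(M2 times) = 3 + 53 = 56
Lower bound = max(LB1, LB2) = max(55, 56) = 56

56


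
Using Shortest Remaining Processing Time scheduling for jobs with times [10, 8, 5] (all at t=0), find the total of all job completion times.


Since all jobs arrive at t=0, SRPT equals SPT ordering.
SPT order: [5, 8, 10]
Completion times:
  Job 1: p=5, C=5
  Job 2: p=8, C=13
  Job 3: p=10, C=23
Total completion time = 5 + 13 + 23 = 41

41


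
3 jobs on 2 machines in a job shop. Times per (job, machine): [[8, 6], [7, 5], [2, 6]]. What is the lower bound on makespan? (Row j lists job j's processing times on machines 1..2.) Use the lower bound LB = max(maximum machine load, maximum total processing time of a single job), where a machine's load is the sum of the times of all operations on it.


Machine loads:
  Machine 1: 8 + 7 + 2 = 17
  Machine 2: 6 + 5 + 6 = 17
Max machine load = 17
Job totals:
  Job 1: 14
  Job 2: 12
  Job 3: 8
Max job total = 14
Lower bound = max(17, 14) = 17

17


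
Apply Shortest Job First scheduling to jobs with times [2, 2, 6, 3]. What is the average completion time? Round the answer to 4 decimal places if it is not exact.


SJF order (ascending): [2, 2, 3, 6]
Completion times:
  Job 1: burst=2, C=2
  Job 2: burst=2, C=4
  Job 3: burst=3, C=7
  Job 4: burst=6, C=13
Average completion = 26/4 = 6.5

6.5


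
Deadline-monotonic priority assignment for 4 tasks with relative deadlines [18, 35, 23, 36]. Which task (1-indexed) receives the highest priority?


Sort tasks by relative deadline (ascending):
  Task 1: deadline = 18
  Task 3: deadline = 23
  Task 2: deadline = 35
  Task 4: deadline = 36
Priority order (highest first): [1, 3, 2, 4]
Highest priority task = 1

1


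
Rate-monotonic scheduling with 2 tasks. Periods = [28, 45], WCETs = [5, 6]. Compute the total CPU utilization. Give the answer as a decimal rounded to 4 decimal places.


Compute individual utilizations (exact fractions):
  Task 1: C/T = 5/28 (approx. 0.1786)
  Task 2: C/T = 6/45 = 2/15 (approx. 0.1333)
Total utilization U = 5/28 + 2/15 = 131/420
Rounded to 4 decimal places: U = 0.3119
RM (Liu & Layland) bound for 2 tasks = 0.828427; compare with U = 131/420 (approx. 0.311905)
U <= bound, so schedulable by RM sufficient condition.

0.3119


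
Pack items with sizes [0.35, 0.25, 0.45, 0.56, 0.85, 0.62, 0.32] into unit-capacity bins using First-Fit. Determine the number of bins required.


Place items sequentially using First-Fit:
  Item 0.35 -> new Bin 1
  Item 0.25 -> Bin 1 (now 0.6)
  Item 0.45 -> new Bin 2
  Item 0.56 -> new Bin 3
  Item 0.85 -> new Bin 4
  Item 0.62 -> new Bin 5
  Item 0.32 -> Bin 1 (now 0.92)
Total bins used = 5

5


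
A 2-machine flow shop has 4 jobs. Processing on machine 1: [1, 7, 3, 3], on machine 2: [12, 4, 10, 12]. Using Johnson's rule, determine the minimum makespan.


Apply Johnson's rule:
  Group 1 (a <= b): [(1, 1, 12), (3, 3, 10), (4, 3, 12)]
  Group 2 (a > b): [(2, 7, 4)]
Optimal job order: [1, 3, 4, 2]
Schedule:
  Job 1: M1 done at 1, M2 done at 13
  Job 3: M1 done at 4, M2 done at 23
  Job 4: M1 done at 7, M2 done at 35
  Job 2: M1 done at 14, M2 done at 39
Makespan = 39

39


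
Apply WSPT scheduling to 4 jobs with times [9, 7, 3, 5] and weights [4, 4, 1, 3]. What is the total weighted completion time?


Compute p/w ratios and sort ascending (WSPT): [(5, 3), (7, 4), (9, 4), (3, 1)]
Compute weighted completion times:
  Job (p=5,w=3): C=5, w*C=3*5=15
  Job (p=7,w=4): C=12, w*C=4*12=48
  Job (p=9,w=4): C=21, w*C=4*21=84
  Job (p=3,w=1): C=24, w*C=1*24=24
Total weighted completion time = 171

171


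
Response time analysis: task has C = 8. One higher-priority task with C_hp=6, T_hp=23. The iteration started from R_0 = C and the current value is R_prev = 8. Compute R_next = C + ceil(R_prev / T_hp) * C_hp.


R_next = C + ceil(R_prev / T_hp) * C_hp
ceil(8 / 23) = ceil(0.3478) = 1
Interference = 1 * 6 = 6
R_next = 8 + 6 = 14

14


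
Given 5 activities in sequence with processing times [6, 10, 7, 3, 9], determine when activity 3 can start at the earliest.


Activity 3 starts after activities 1 through 2 complete.
Predecessor durations: [6, 10]
ES = 6 + 10 = 16

16


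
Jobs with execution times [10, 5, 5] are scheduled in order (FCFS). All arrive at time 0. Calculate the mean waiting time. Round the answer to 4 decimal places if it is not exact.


FCFS order (as given): [10, 5, 5]
Waiting times:
  Job 1: wait = 0
  Job 2: wait = 10
  Job 3: wait = 15
Sum of waiting times = 25
Average waiting time = 25/3 = 8.3333

8.3333


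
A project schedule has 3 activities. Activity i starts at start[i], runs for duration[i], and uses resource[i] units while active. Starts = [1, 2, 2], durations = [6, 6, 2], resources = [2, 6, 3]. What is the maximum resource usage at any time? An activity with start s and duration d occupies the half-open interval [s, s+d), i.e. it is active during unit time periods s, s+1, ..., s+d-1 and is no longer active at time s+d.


Each activity i is active on [start_i, start_i + duration_i).
Compute total resource usage per time slot:
  t=0: active resources = [], total = 0
  t=1: active resources = [2], total = 2
  t=2: active resources = [2, 6, 3], total = 11
  t=3: active resources = [2, 6, 3], total = 11
  t=4: active resources = [2, 6], total = 8
  t=5: active resources = [2, 6], total = 8
  t=6: active resources = [2, 6], total = 8
  t=7: active resources = [6], total = 6
Peak resource demand = 11

11


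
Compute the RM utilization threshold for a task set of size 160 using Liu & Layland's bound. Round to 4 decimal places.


Compute 2^(1/160) = 1.0043415673
Subtract 1: 1.0043415673 - 1 = 0.0043415673
Multiply by n: 160 * 0.0043415673 = 0.6946507680
Round to 4 dp: 0.6947

0.6947


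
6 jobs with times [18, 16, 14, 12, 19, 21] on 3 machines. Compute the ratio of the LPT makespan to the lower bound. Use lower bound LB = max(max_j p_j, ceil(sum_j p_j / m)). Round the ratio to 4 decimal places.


LPT order: [21, 19, 18, 16, 14, 12]
Machine loads after assignment: [33, 33, 34]
LPT makespan = 34
Lower bound = max(max_job, ceil(total/3)) = max(21, 34) = 34
Ratio = 34 / 34 = 1.0

1.0


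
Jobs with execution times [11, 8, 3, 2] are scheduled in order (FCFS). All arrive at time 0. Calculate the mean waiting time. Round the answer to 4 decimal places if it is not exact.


FCFS order (as given): [11, 8, 3, 2]
Waiting times:
  Job 1: wait = 0
  Job 2: wait = 11
  Job 3: wait = 19
  Job 4: wait = 22
Sum of waiting times = 52
Average waiting time = 52/4 = 13.0

13.0


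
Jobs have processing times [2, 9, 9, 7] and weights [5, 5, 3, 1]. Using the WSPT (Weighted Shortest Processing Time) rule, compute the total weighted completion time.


Compute p/w ratios and sort ascending (WSPT): [(2, 5), (9, 5), (9, 3), (7, 1)]
Compute weighted completion times:
  Job (p=2,w=5): C=2, w*C=5*2=10
  Job (p=9,w=5): C=11, w*C=5*11=55
  Job (p=9,w=3): C=20, w*C=3*20=60
  Job (p=7,w=1): C=27, w*C=1*27=27
Total weighted completion time = 152

152


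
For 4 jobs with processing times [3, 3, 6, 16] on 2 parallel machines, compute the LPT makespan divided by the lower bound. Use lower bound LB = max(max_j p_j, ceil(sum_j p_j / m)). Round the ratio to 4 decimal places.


LPT order: [16, 6, 3, 3]
Machine loads after assignment: [16, 12]
LPT makespan = 16
Lower bound = max(max_job, ceil(total/2)) = max(16, 14) = 16
Ratio = 16 / 16 = 1.0

1.0


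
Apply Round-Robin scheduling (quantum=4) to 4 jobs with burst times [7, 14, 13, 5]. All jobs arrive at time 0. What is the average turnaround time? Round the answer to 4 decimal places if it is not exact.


Time quantum = 4
Execution trace:
  J1 runs 4 units, time = 4
  J2 runs 4 units, time = 8
  J3 runs 4 units, time = 12
  J4 runs 4 units, time = 16
  J1 runs 3 units, time = 19
  J2 runs 4 units, time = 23
  J3 runs 4 units, time = 27
  J4 runs 1 units, time = 28
  J2 runs 4 units, time = 32
  J3 runs 4 units, time = 36
  J2 runs 2 units, time = 38
  J3 runs 1 units, time = 39
Finish times: [19, 38, 39, 28]
Average turnaround = 124/4 = 31.0

31.0


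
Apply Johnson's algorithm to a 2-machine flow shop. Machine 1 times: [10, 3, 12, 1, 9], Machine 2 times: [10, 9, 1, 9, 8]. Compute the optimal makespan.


Apply Johnson's rule:
  Group 1 (a <= b): [(4, 1, 9), (2, 3, 9), (1, 10, 10)]
  Group 2 (a > b): [(5, 9, 8), (3, 12, 1)]
Optimal job order: [4, 2, 1, 5, 3]
Schedule:
  Job 4: M1 done at 1, M2 done at 10
  Job 2: M1 done at 4, M2 done at 19
  Job 1: M1 done at 14, M2 done at 29
  Job 5: M1 done at 23, M2 done at 37
  Job 3: M1 done at 35, M2 done at 38
Makespan = 38

38


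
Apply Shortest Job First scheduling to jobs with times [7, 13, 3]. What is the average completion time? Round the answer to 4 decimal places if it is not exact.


SJF order (ascending): [3, 7, 13]
Completion times:
  Job 1: burst=3, C=3
  Job 2: burst=7, C=10
  Job 3: burst=13, C=23
Average completion = 36/3 = 12.0

12.0


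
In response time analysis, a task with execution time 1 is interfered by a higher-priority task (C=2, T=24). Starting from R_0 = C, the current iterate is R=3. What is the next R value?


R_next = C + ceil(R_prev / T_hp) * C_hp
ceil(3 / 24) = ceil(0.125) = 1
Interference = 1 * 2 = 2
R_next = 1 + 2 = 3
R_next = R_prev, so the iteration has converged (response time = 3).

3


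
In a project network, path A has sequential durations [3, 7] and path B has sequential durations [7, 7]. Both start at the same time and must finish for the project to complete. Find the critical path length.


Path A total = 3 + 7 = 10
Path B total = 7 + 7 = 14
Critical path = longest path = max(10, 14) = 14

14


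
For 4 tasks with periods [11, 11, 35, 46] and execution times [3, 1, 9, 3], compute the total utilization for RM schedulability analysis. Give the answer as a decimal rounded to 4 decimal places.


Compute individual utilizations (exact fractions):
  Task 1: C/T = 3/11 (approx. 0.2727)
  Task 2: C/T = 1/11 (approx. 0.0909)
  Task 3: C/T = 9/35 (approx. 0.2571)
  Task 4: C/T = 3/46 (approx. 0.0652)
Total utilization U = 3/11 + 1/11 + 9/35 + 3/46 = 12149/17710
Rounded to 4 decimal places: U = 0.6860
RM (Liu & Layland) bound for 4 tasks = 0.756828; compare with U = 12149/17710 (approx. 0.685997)
U <= bound, so schedulable by RM sufficient condition.

0.6860


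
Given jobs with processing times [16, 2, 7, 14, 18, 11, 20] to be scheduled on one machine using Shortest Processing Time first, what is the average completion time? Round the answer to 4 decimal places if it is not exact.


Sort jobs by processing time (SPT order): [2, 7, 11, 14, 16, 18, 20]
Compute completion times sequentially:
  Job 1: processing = 2, completes at 2
  Job 2: processing = 7, completes at 9
  Job 3: processing = 11, completes at 20
  Job 4: processing = 14, completes at 34
  Job 5: processing = 16, completes at 50
  Job 6: processing = 18, completes at 68
  Job 7: processing = 20, completes at 88
Sum of completion times = 271
Average completion time = 271/7 = 38.7143

38.7143


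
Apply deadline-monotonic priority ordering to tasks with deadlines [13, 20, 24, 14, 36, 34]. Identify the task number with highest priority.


Sort tasks by relative deadline (ascending):
  Task 1: deadline = 13
  Task 4: deadline = 14
  Task 2: deadline = 20
  Task 3: deadline = 24
  Task 6: deadline = 34
  Task 5: deadline = 36
Priority order (highest first): [1, 4, 2, 3, 6, 5]
Highest priority task = 1

1


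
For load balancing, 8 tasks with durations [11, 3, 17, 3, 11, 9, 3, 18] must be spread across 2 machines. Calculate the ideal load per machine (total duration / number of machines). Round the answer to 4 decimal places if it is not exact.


Total processing time = 11 + 3 + 17 + 3 + 11 + 9 + 3 + 18 = 75
Number of machines = 2
Ideal balanced load = 75 / 2 = 37.5

37.5


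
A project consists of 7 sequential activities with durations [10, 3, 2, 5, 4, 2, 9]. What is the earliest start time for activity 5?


Activity 5 starts after activities 1 through 4 complete.
Predecessor durations: [10, 3, 2, 5]
ES = 10 + 3 + 2 + 5 = 20

20


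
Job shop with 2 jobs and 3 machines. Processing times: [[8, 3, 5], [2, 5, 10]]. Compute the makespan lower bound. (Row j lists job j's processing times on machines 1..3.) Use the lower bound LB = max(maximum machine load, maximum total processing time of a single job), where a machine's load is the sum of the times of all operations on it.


Machine loads:
  Machine 1: 8 + 2 = 10
  Machine 2: 3 + 5 = 8
  Machine 3: 5 + 10 = 15
Max machine load = 15
Job totals:
  Job 1: 16
  Job 2: 17
Max job total = 17
Lower bound = max(15, 17) = 17

17


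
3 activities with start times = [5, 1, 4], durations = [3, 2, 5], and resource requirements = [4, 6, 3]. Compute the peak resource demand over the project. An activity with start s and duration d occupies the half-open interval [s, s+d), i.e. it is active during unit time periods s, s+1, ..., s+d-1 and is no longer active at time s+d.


Each activity i is active on [start_i, start_i + duration_i).
Compute total resource usage per time slot:
  t=0: active resources = [], total = 0
  t=1: active resources = [6], total = 6
  t=2: active resources = [6], total = 6
  t=3: active resources = [], total = 0
  t=4: active resources = [3], total = 3
  t=5: active resources = [4, 3], total = 7
  t=6: active resources = [4, 3], total = 7
  t=7: active resources = [4, 3], total = 7
  t=8: active resources = [3], total = 3
Peak resource demand = 7

7


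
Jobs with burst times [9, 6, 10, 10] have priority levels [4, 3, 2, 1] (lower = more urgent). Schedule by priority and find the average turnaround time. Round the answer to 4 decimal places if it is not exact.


Sort by priority (ascending = highest first):
Order: [(1, 10), (2, 10), (3, 6), (4, 9)]
Completion times:
  Priority 1, burst=10, C=10
  Priority 2, burst=10, C=20
  Priority 3, burst=6, C=26
  Priority 4, burst=9, C=35
Average turnaround = 91/4 = 22.75

22.75


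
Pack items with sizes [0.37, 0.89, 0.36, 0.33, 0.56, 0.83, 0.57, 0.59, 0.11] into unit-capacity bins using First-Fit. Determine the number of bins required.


Place items sequentially using First-Fit:
  Item 0.37 -> new Bin 1
  Item 0.89 -> new Bin 2
  Item 0.36 -> Bin 1 (now 0.73)
  Item 0.33 -> new Bin 3
  Item 0.56 -> Bin 3 (now 0.89)
  Item 0.83 -> new Bin 4
  Item 0.57 -> new Bin 5
  Item 0.59 -> new Bin 6
  Item 0.11 -> Bin 1 (now 0.84)
Total bins used = 6

6


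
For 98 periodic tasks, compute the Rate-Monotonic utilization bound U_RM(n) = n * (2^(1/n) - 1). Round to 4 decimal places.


Compute 2^(1/98) = 1.0070980027
Subtract 1: 1.0070980027 - 1 = 0.0070980027
Multiply by n: 98 * 0.0070980027 = 0.6956042646
Round to 4 dp: 0.6956

0.6956


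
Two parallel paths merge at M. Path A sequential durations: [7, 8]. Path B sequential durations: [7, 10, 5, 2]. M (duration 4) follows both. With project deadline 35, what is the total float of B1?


Forward pass: ES(B1) = sum of predecessors on chain B = 0
EF = ES + duration = 0 + 7 = 7
Backward pass: LF(M) = deadline = 35; LS(M) = 35 - 4 = 31
LF(B1) = LS(M) - sum(successors on chain B) = 31 - 17 = 14
LS = LF - duration = 14 - 7 = 7
Total float = LS - ES = 7 - 0 = 7

7


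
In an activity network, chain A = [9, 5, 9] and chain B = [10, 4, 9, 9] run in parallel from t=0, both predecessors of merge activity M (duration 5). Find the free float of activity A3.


ES(A3) = sum of predecessors on chain A = 14
EF(A3) = ES + duration = 14 + 9 = 23
Successor of A3 is M. ES(M) = max(sum(A), sum(B)) = max(23, 32) = 32
Free float = ES(successor) - EF(current) = 32 - 23 = 9

9


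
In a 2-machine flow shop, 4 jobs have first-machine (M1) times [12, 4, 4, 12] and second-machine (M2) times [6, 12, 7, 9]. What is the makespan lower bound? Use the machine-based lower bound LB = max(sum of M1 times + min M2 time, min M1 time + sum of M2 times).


LB1 = sum(M1 times) + min(M2 times) = 32 + 6 = 38
LB2 = min(M1 times) + sum(M2 times) = 4 + 34 = 38
Lower bound = max(LB1, LB2) = max(38, 38) = 38

38


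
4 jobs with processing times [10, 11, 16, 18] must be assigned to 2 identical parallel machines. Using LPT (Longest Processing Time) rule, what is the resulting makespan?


Sort jobs in decreasing order (LPT): [18, 16, 11, 10]
Assign each job to the least loaded machine:
  Machine 1: jobs [18, 10], load = 28
  Machine 2: jobs [16, 11], load = 27
Makespan = max load = 28

28


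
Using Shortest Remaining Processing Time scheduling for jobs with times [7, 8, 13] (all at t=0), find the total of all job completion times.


Since all jobs arrive at t=0, SRPT equals SPT ordering.
SPT order: [7, 8, 13]
Completion times:
  Job 1: p=7, C=7
  Job 2: p=8, C=15
  Job 3: p=13, C=28
Total completion time = 7 + 15 + 28 = 50

50


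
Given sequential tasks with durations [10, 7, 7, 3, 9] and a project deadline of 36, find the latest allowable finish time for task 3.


LF(activity 3) = deadline - sum of successor durations
Successors: activities 4 through 5 with durations [3, 9]
Sum of successor durations = 12
LF = 36 - 12 = 24

24


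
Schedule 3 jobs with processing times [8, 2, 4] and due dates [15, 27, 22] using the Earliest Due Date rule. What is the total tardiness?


Sort by due date (EDD order): [(8, 15), (4, 22), (2, 27)]
Compute completion times and tardiness:
  Job 1: p=8, d=15, C=8, tardiness=max(0,8-15)=0
  Job 2: p=4, d=22, C=12, tardiness=max(0,12-22)=0
  Job 3: p=2, d=27, C=14, tardiness=max(0,14-27)=0
Total tardiness = 0

0


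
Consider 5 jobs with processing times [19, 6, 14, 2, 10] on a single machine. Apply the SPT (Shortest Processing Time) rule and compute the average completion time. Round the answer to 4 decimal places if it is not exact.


Sort jobs by processing time (SPT order): [2, 6, 10, 14, 19]
Compute completion times sequentially:
  Job 1: processing = 2, completes at 2
  Job 2: processing = 6, completes at 8
  Job 3: processing = 10, completes at 18
  Job 4: processing = 14, completes at 32
  Job 5: processing = 19, completes at 51
Sum of completion times = 111
Average completion time = 111/5 = 22.2

22.2


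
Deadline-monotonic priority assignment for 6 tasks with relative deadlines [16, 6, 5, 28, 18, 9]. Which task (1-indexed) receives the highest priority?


Sort tasks by relative deadline (ascending):
  Task 3: deadline = 5
  Task 2: deadline = 6
  Task 6: deadline = 9
  Task 1: deadline = 16
  Task 5: deadline = 18
  Task 4: deadline = 28
Priority order (highest first): [3, 2, 6, 1, 5, 4]
Highest priority task = 3

3


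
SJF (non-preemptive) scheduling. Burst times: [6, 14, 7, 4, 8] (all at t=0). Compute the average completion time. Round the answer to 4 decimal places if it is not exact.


SJF order (ascending): [4, 6, 7, 8, 14]
Completion times:
  Job 1: burst=4, C=4
  Job 2: burst=6, C=10
  Job 3: burst=7, C=17
  Job 4: burst=8, C=25
  Job 5: burst=14, C=39
Average completion = 95/5 = 19.0

19.0
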